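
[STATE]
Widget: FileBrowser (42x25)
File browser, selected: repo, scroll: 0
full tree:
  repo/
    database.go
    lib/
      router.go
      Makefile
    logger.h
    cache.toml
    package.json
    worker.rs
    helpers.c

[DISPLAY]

> [-] repo/                               
    database.go                           
    [+] lib/                              
    logger.h                              
    cache.toml                            
    package.json                          
    worker.rs                             
    helpers.c                             
                                          
                                          
                                          
                                          
                                          
                                          
                                          
                                          
                                          
                                          
                                          
                                          
                                          
                                          
                                          
                                          
                                          


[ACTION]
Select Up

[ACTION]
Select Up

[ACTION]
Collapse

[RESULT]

> [+] repo/                               
                                          
                                          
                                          
                                          
                                          
                                          
                                          
                                          
                                          
                                          
                                          
                                          
                                          
                                          
                                          
                                          
                                          
                                          
                                          
                                          
                                          
                                          
                                          
                                          


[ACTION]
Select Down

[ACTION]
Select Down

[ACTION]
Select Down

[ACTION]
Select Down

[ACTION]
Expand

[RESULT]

> [-] repo/                               
    database.go                           
    [+] lib/                              
    logger.h                              
    cache.toml                            
    package.json                          
    worker.rs                             
    helpers.c                             
                                          
                                          
                                          
                                          
                                          
                                          
                                          
                                          
                                          
                                          
                                          
                                          
                                          
                                          
                                          
                                          
                                          


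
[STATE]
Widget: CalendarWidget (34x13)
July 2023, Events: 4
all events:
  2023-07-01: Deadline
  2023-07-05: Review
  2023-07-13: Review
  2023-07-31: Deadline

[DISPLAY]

            July 2023             
Mo Tu We Th Fr Sa Su              
                1*  2             
 3  4  5*  6  7  8  9             
10 11 12 13* 14 15 16             
17 18 19 20 21 22 23              
24 25 26 27 28 29 30              
31*                               
                                  
                                  
                                  
                                  
                                  


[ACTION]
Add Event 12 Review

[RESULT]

            July 2023             
Mo Tu We Th Fr Sa Su              
                1*  2             
 3  4  5*  6  7  8  9             
10 11 12* 13* 14 15 16            
17 18 19 20 21 22 23              
24 25 26 27 28 29 30              
31*                               
                                  
                                  
                                  
                                  
                                  


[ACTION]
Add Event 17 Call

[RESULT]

            July 2023             
Mo Tu We Th Fr Sa Su              
                1*  2             
 3  4  5*  6  7  8  9             
10 11 12* 13* 14 15 16            
17* 18 19 20 21 22 23             
24 25 26 27 28 29 30              
31*                               
                                  
                                  
                                  
                                  
                                  


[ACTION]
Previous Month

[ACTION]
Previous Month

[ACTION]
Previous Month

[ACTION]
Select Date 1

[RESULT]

            April 2023            
Mo Tu We Th Fr Sa Su              
               [ 1]  2            
 3  4  5  6  7  8  9              
10 11 12 13 14 15 16              
17 18 19 20 21 22 23              
24 25 26 27 28 29 30              
                                  
                                  
                                  
                                  
                                  
                                  


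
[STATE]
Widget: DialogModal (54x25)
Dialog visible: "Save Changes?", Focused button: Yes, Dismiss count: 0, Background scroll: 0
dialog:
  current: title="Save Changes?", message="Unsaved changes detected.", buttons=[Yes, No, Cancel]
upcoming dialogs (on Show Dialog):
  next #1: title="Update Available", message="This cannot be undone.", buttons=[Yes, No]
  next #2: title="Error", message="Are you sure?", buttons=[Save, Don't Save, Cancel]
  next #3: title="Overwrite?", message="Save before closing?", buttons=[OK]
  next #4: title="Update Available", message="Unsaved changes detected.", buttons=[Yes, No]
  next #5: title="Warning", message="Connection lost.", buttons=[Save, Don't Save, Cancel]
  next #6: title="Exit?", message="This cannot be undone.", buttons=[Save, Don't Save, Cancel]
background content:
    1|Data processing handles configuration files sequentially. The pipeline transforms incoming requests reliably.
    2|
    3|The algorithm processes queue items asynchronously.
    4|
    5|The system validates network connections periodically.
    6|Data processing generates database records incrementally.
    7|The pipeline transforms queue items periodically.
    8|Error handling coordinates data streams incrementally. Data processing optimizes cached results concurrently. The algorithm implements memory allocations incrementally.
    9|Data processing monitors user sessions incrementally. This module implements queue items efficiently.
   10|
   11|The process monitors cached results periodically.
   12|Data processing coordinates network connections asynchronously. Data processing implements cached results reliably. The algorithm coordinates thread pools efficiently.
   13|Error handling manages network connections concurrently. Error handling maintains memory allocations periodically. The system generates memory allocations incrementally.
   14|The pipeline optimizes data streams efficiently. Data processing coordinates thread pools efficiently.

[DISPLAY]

Data processing handles configuration files sequential
                                                      
The algorithm processes queue items asynchronously.   
                                                      
The system validates network connections periodically.
Data processing generates database records incremental
The pipeline transforms queue items periodically.     
Error handling coordinates data streams incrementally.
Data processing monitors user sessions incrementally. 
                                                      
The process ┌───────────────────────────┐dically.     
Data process│       Save Changes?       │ctions asynch
Error handli│ Unsaved changes detected. │s concurrentl
The pipeline│    [Yes]  No   Cancel     │iently. Data 
            └───────────────────────────┘             
                                                      
                                                      
                                                      
                                                      
                                                      
                                                      
                                                      
                                                      
                                                      
                                                      


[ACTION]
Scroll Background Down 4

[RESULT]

The system validates network connections periodically.
Data processing generates database records incremental
The pipeline transforms queue items periodically.     
Error handling coordinates data streams incrementally.
Data processing monitors user sessions incrementally. 
                                                      
The process monitors cached results periodically.     
Data processing coordinates network connections asynch
Error handling manages network connections concurrentl
The pipeline optimizes data streams efficiently. Data 
            ┌───────────────────────────┐             
            │       Save Changes?       │             
            │ Unsaved changes detected. │             
            │    [Yes]  No   Cancel     │             
            └───────────────────────────┘             
                                                      
                                                      
                                                      
                                                      
                                                      
                                                      
                                                      
                                                      
                                                      
                                                      


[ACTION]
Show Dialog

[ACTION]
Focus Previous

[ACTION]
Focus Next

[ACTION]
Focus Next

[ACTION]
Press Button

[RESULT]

The system validates network connections periodically.
Data processing generates database records incremental
The pipeline transforms queue items periodically.     
Error handling coordinates data streams incrementally.
Data processing monitors user sessions incrementally. 
                                                      
The process monitors cached results periodically.     
Data processing coordinates network connections asynch
Error handling manages network connections concurrentl
The pipeline optimizes data streams efficiently. Data 
                                                      
                                                      
                                                      
                                                      
                                                      
                                                      
                                                      
                                                      
                                                      
                                                      
                                                      
                                                      
                                                      
                                                      
                                                      


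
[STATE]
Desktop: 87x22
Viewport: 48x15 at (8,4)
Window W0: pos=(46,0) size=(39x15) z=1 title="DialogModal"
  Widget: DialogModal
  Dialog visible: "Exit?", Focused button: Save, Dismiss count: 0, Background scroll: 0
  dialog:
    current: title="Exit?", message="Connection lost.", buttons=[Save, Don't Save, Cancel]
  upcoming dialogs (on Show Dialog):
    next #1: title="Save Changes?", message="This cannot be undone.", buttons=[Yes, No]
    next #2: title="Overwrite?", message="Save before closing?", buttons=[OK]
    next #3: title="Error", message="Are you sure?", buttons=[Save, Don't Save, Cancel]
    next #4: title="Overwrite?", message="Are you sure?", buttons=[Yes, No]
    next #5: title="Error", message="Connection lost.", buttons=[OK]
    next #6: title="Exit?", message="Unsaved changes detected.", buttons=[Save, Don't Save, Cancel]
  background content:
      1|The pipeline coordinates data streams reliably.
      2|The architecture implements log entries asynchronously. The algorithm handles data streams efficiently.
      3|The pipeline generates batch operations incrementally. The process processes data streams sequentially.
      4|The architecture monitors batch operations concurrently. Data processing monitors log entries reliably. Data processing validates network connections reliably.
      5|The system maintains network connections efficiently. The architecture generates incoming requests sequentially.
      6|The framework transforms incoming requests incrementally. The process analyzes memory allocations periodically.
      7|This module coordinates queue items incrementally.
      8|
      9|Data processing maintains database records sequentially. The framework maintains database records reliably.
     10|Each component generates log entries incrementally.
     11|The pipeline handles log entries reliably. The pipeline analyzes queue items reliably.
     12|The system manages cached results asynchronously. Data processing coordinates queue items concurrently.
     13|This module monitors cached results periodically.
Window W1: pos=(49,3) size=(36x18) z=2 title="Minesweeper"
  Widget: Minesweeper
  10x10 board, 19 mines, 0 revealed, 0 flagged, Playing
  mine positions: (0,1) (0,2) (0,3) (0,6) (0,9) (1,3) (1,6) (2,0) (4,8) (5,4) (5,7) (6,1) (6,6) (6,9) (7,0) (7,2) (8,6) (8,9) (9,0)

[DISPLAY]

                                      ┃Th┃ Mines
                                      ┃Th┠──────
                                      ┃Th┃■■■■■■
                                      ┃Th┃■■■■■■
                                      ┃Th┃■■■■■■
                                      ┃Th┃■■■■■■
                                      ┃  ┃■■■■■■
                                      ┃Da┃■■■■■■
                                      ┃Ea┃■■■■■■
                                      ┃Th┃■■■■■■
                                      ┗━━┃■■■■■■
                                         ┃■■■■■■
                                         ┃      
                                         ┃      
                                         ┃      


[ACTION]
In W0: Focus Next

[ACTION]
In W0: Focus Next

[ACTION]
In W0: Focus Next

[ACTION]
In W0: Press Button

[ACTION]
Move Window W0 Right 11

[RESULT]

                                        ┃┃ Mines
                                        ┃┠──────
                                        ┃┃■■■■■■
                                        ┃┃■■■■■■
                                        ┃┃■■■■■■
                                        ┃┃■■■■■■
                                        ┃┃■■■■■■
                                        ┃┃■■■■■■
                                        ┃┃■■■■■■
                                        ┃┃■■■■■■
                                        ┗┃■■■■■■
                                         ┃■■■■■■
                                         ┃      
                                         ┃      
                                         ┃      


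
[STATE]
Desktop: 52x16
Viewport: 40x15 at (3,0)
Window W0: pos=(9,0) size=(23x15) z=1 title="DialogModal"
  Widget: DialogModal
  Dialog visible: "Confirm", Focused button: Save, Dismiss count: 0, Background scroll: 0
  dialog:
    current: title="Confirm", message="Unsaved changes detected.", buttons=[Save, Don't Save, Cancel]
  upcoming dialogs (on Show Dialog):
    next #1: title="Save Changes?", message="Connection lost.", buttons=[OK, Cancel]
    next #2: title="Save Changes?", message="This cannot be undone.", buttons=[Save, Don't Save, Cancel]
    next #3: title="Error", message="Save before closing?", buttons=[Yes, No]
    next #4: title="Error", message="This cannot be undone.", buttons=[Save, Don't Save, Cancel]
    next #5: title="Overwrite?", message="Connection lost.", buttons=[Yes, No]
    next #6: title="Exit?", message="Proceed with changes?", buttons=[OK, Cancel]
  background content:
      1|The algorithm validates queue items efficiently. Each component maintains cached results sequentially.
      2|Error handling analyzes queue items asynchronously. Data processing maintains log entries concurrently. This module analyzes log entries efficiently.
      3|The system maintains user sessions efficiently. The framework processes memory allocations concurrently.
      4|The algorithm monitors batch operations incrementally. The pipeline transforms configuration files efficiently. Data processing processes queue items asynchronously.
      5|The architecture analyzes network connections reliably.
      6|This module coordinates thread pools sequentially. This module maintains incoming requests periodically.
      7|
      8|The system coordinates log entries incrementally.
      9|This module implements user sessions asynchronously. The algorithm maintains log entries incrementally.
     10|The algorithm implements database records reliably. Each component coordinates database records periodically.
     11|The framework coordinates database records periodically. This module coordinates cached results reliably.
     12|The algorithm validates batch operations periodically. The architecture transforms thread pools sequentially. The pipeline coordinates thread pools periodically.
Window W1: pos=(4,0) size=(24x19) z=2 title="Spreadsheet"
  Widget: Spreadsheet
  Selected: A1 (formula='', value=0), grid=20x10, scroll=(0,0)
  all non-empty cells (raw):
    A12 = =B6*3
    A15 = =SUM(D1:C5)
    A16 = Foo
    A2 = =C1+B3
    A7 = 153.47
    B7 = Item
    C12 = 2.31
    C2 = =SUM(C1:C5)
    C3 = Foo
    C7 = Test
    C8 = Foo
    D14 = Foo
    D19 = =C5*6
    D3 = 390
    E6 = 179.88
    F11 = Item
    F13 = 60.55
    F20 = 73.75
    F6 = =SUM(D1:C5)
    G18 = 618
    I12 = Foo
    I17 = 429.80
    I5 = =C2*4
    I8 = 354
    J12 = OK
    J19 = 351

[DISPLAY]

 ┏━━━━━━━━━━━━━━━━━━━━━━┓━━━┓           
 ┃ Spreadsheet          ┃   ┃           
 ┠──────────────────────┨───┨           
 ┃A1:                   ┃dat┃           
 ┃       A       B      ┃lyz┃           
 ┃----------------------┃ns ┃           
 ┃  1      [0]       0  ┃┐or┃           
 ┃  2        0       0#C┃│al┃           
 ┃  3        0       0Fo┃│at┃           
 ┃  4        0       0  ┃│  ┃           
 ┃  5        0       0  ┃┘te┃           
 ┃  6        0       0  ┃ent┃           
 ┃  7   153.47Item    Te┃eme┃           
 ┃  8        0       0Fo┃din┃           
 ┃  9        0       0  ┃━━━┛           


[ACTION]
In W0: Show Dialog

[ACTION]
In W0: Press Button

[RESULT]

 ┏━━━━━━━━━━━━━━━━━━━━━━┓━━━┓           
 ┃ Spreadsheet          ┃   ┃           
 ┠──────────────────────┨───┨           
 ┃A1:                   ┃dat┃           
 ┃       A       B      ┃lyz┃           
 ┃----------------------┃ns ┃           
 ┃  1      [0]       0  ┃tor┃           
 ┃  2        0       0#C┃nal┃           
 ┃  3        0       0Fo┃nat┃           
 ┃  4        0       0  ┃   ┃           
 ┃  5        0       0  ┃ate┃           
 ┃  6        0       0  ┃ent┃           
 ┃  7   153.47Item    Te┃eme┃           
 ┃  8        0       0Fo┃din┃           
 ┃  9        0       0  ┃━━━┛           


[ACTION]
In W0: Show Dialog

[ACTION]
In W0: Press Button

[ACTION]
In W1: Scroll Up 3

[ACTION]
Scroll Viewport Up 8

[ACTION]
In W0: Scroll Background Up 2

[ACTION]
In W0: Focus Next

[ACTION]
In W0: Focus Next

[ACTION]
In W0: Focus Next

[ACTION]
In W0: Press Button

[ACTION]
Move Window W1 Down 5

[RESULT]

 ┃A1:                   ┃━━━┓           
 ┃       A       B      ┃   ┃           
 ┃----------------------┃───┨           
 ┃  1      [0]       0  ┃dat┃           
 ┃  2        0       0#C┃lyz┃           
 ┃  3        0       0Fo┃ns ┃           
 ┃  4        0       0  ┃tor┃           
 ┃  5        0       0  ┃nal┃           
 ┃  6        0       0  ┃nat┃           
 ┃  7   153.47Item    Te┃   ┃           
 ┃  8        0       0Fo┃ate┃           
 ┃  9        0       0  ┃ent┃           
 ┃ 10        0       0  ┃eme┃           
 ┃ 11        0       0  ┃din┃           
 ┃ 12        0       0  ┃━━━┛           


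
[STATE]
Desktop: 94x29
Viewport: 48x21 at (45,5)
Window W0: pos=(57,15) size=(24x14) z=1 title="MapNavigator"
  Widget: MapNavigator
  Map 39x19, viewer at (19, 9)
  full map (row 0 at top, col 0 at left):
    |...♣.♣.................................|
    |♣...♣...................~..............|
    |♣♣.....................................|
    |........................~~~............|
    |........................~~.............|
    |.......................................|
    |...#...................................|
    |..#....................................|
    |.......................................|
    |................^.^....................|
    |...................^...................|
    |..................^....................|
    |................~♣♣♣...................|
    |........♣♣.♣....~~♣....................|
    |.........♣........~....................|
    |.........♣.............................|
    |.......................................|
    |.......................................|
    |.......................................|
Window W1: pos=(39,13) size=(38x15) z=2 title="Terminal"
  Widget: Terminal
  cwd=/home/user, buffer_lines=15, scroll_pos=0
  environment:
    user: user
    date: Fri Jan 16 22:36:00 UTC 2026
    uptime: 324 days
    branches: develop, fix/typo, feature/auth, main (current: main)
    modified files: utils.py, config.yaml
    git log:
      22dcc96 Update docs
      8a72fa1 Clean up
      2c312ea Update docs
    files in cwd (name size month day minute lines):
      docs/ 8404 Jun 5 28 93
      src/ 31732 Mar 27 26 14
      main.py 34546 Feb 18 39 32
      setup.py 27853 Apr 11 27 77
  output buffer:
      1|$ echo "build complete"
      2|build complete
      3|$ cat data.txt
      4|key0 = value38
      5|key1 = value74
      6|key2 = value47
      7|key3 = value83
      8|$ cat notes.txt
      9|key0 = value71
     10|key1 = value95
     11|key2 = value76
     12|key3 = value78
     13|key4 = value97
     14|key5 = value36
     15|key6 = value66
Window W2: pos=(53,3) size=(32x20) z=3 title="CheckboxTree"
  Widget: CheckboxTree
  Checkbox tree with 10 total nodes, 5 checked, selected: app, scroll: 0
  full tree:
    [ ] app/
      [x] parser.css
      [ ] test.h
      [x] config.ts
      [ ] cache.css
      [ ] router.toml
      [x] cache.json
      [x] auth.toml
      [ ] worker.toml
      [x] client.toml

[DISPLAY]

        ┠──────────────────────────────┨        
        ┃>[-] app/                     ┃        
        ┃   [x] parser.css             ┃        
        ┃   [ ] test.h                 ┃        
        ┃   [x] config.ts              ┃        
        ┃   [ ] cache.css              ┃        
        ┃   [ ] router.toml            ┃        
        ┃   [x] cache.json             ┃        
━━━━━━━━┃   [x] auth.toml              ┃        
inal    ┃   [ ] worker.toml            ┃        
────────┃   [x] client.toml            ┃        
o "build┃                              ┃        
 complet┃                              ┃        
 data.tx┃                              ┃        
= value3┃                              ┃        
= value7┃                              ┃        
= value4┃                              ┃        
= value8┗━━━━━━━━━━━━━━━━━━━━━━━━━━━━━━┛        
 notes.txt                     ┃...┃            
= value71                      ┃...┃            
= value95                      ┃...┃            


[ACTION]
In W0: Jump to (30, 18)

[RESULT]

        ┠──────────────────────────────┨        
        ┃>[-] app/                     ┃        
        ┃   [x] parser.css             ┃        
        ┃   [ ] test.h                 ┃        
        ┃   [x] config.ts              ┃        
        ┃   [ ] cache.css              ┃        
        ┃   [ ] router.toml            ┃        
        ┃   [x] cache.json             ┃        
━━━━━━━━┃   [x] auth.toml              ┃        
inal    ┃   [ ] worker.toml            ┃        
────────┃   [x] client.toml            ┃        
o "build┃                              ┃        
 complet┃                              ┃        
 data.tx┃                              ┃        
= value3┃                              ┃        
= value7┃                              ┃        
= value4┃                              ┃        
= value8┗━━━━━━━━━━━━━━━━━━━━━━━━━━━━━━┛        
 notes.txt                     ┃.  ┃            
= value71                      ┃   ┃            
= value95                      ┃   ┃            


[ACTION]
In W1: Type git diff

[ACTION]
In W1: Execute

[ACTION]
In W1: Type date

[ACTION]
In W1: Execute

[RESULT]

        ┠──────────────────────────────┨        
        ┃>[-] app/                     ┃        
        ┃   [x] parser.css             ┃        
        ┃   [ ] test.h                 ┃        
        ┃   [x] config.ts              ┃        
        ┃   [ ] cache.css              ┃        
        ┃   [ ] router.toml            ┃        
        ┃   [x] cache.json             ┃        
━━━━━━━━┃   [x] auth.toml              ┃        
inal    ┃   [ ] worker.toml            ┃        
────────┃   [x] client.toml            ┃        
= value6┃                              ┃        
 diff   ┃                              ┃        
--git a/┃                              ┃        
/main.py┃                              ┃        
/main.py┃                              ┃        
,3 +1,4 ┃                              ┃        
dated   ┗━━━━━━━━━━━━━━━━━━━━━━━━━━━━━━┛        
rt sys                         ┃.  ┃            
e                              ┃   ┃            
an 16 22:36:00 UTC 2026        ┃   ┃            


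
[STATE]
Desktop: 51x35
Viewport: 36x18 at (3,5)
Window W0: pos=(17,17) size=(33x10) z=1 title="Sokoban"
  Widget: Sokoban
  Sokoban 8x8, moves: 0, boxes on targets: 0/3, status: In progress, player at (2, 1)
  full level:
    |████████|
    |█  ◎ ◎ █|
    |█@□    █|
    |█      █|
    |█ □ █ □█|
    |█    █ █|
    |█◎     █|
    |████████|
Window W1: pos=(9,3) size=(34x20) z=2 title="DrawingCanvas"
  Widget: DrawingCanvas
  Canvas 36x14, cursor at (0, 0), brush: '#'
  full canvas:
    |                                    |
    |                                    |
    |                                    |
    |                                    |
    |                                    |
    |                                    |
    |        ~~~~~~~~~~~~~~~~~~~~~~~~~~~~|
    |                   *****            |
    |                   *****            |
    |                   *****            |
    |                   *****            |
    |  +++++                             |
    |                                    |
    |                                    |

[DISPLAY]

      ┠─────────────────────────────
      ┃+                            
      ┃                             
      ┃                             
      ┃                             
      ┃                             
      ┃                             
      ┃        ~~~~~~~~~~~~~~~~~~~~~
      ┃                   *****     
      ┃                   *****     
      ┃                   *****     
      ┃                   *****     
      ┃  +++++                      
      ┃                             
      ┃                             
      ┃                             
      ┃                             
      ┗━━━━━━━━━━━━━━━━━━━━━━━━━━━━━


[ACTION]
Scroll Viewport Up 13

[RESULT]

                                    
                                    
                                    
      ┏━━━━━━━━━━━━━━━━━━━━━━━━━━━━━
      ┃ DrawingCanvas               
      ┠─────────────────────────────
      ┃+                            
      ┃                             
      ┃                             
      ┃                             
      ┃                             
      ┃                             
      ┃        ~~~~~~~~~~~~~~~~~~~~~
      ┃                   *****     
      ┃                   *****     
      ┃                   *****     
      ┃                   *****     
      ┃  +++++                      


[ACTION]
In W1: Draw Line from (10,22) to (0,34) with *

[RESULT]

                                    
                                    
                                    
      ┏━━━━━━━━━━━━━━━━━━━━━━━━━━━━━
      ┃ DrawingCanvas               
      ┠─────────────────────────────
      ┃+                            
      ┃                             
      ┃                             
      ┃                             
      ┃                             
      ┃                            *
      ┃        ~~~~~~~~~~~~~~~~~~~*~
      ┃                   *****  *  
      ┃                   *******   
      ┃                   *****     
      ┃                   *****     
      ┃  +++++                      


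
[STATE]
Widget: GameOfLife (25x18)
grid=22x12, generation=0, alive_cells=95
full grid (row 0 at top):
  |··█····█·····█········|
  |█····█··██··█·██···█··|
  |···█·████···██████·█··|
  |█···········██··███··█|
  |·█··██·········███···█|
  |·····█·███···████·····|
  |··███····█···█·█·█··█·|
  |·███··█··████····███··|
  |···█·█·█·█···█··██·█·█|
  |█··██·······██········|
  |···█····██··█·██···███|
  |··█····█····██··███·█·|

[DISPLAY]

Gen: 0                   
··█····█·····█········   
█····█··██··█·██···█··   
···█·████···██████·█··   
█···········██··███··█   
·█··██·········███···█   
·····█·███···████·····   
··███····█···█·█·█··█·   
·███··█··████····███··   
···█·█·█·█···█··██·█·█   
█··██·······██········   
···█····██··█·██···███   
··█····█····██··███·█·   
                         
                         
                         
                         
                         


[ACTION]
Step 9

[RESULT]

Gen: 9                   
·············█········   
·············█····███·   
·················█···█   
················█·█···   
···█···········██·█···   
··█·█········█··█··███   
··█·█········██·████··   
·············██·██····   
················██·██·   
····█··········██·██··   
·····█··········███···   
·················█····   
                         
                         
                         
                         
                         


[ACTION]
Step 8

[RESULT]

Gen: 17                  
··················████   
·····················█   
·················██···   
······················   
······················   
···················█··   
··················██··   
··················█···   
···················█··   
··············██······   
·············█··█·····   
··············██······   
                         
                         
                         
                         
                         


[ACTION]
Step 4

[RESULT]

Gen: 21                  
····················██   
····················██   
······················   
······················   
······················   
······················   
·················██···   
······················   
······················   
··············██······   
·············█··█·····   
··············██······   
                         
                         
                         
                         
                         


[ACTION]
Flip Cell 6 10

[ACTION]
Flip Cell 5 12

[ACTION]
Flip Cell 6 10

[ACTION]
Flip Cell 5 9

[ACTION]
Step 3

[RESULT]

Gen: 24                  
····················██   
····················██   
······················   
······················   
······················   
······················   
······················   
······················   
······················   
··············██······   
·············█··█·····   
··············██······   
                         
                         
                         
                         
                         


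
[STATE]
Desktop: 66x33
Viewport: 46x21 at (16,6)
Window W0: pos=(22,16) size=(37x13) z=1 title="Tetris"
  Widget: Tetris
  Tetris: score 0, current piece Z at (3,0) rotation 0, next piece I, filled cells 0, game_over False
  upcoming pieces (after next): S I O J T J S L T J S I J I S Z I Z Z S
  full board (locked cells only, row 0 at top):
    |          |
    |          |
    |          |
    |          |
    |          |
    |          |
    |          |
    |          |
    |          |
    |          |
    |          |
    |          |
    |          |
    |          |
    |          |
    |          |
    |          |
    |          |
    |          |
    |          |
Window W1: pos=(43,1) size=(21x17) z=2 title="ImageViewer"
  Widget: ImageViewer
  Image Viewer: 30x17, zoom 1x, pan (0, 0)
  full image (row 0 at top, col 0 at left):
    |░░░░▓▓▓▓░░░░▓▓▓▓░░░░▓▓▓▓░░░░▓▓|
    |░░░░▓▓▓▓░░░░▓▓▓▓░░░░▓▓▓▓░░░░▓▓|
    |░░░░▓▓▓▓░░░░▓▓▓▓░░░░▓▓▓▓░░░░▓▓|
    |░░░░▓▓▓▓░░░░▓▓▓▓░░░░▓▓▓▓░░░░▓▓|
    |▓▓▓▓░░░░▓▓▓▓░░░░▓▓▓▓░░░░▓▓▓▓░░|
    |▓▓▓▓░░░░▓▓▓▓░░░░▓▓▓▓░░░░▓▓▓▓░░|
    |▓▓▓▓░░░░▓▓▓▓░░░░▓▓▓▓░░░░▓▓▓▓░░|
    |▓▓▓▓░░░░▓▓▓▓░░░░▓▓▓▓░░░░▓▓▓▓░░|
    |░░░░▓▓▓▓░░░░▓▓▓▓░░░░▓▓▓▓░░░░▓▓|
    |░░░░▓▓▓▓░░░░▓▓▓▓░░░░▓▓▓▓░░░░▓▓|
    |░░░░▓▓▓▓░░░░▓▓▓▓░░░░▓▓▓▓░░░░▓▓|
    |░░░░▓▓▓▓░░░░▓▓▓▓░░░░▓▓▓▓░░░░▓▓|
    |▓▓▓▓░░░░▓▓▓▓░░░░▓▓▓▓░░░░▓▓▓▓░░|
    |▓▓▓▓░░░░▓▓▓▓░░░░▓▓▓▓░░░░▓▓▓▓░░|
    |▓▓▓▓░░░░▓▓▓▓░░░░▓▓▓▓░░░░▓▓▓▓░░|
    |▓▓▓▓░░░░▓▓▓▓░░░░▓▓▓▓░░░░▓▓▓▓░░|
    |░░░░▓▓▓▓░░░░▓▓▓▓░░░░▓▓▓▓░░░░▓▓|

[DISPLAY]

                           ┃░░░░▓▓▓▓░░░░▓▓▓▓░░
                           ┃░░░░▓▓▓▓░░░░▓▓▓▓░░
                           ┃▓▓▓▓░░░░▓▓▓▓░░░░▓▓
                           ┃▓▓▓▓░░░░▓▓▓▓░░░░▓▓
                           ┃▓▓▓▓░░░░▓▓▓▓░░░░▓▓
                           ┃▓▓▓▓░░░░▓▓▓▓░░░░▓▓
                           ┃░░░░▓▓▓▓░░░░▓▓▓▓░░
                           ┃░░░░▓▓▓▓░░░░▓▓▓▓░░
                           ┃░░░░▓▓▓▓░░░░▓▓▓▓░░
                           ┃░░░░▓▓▓▓░░░░▓▓▓▓░░
      ┏━━━━━━━━━━━━━━━━━━━━┃▓▓▓▓░░░░▓▓▓▓░░░░▓▓
      ┃ Tetris             ┗━━━━━━━━━━━━━━━━━━
      ┠───────────────────────────────────┨   
      ┃          │Next:                   ┃   
      ┃          │████                    ┃   
      ┃          │                        ┃   
      ┃          │                        ┃   
      ┃          │                        ┃   
      ┃          │                        ┃   
      ┃          │Score:                  ┃   
      ┃          │0                       ┃   


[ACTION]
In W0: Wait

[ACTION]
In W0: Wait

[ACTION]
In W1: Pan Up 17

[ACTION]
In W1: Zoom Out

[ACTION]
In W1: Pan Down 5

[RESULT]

                           ┃▓▓▓▓░░░░▓▓▓▓░░░░▓▓
                           ┃░░░░▓▓▓▓░░░░▓▓▓▓░░
                           ┃░░░░▓▓▓▓░░░░▓▓▓▓░░
                           ┃░░░░▓▓▓▓░░░░▓▓▓▓░░
                           ┃░░░░▓▓▓▓░░░░▓▓▓▓░░
                           ┃▓▓▓▓░░░░▓▓▓▓░░░░▓▓
                           ┃▓▓▓▓░░░░▓▓▓▓░░░░▓▓
                           ┃▓▓▓▓░░░░▓▓▓▓░░░░▓▓
                           ┃▓▓▓▓░░░░▓▓▓▓░░░░▓▓
                           ┃░░░░▓▓▓▓░░░░▓▓▓▓░░
      ┏━━━━━━━━━━━━━━━━━━━━┃                  
      ┃ Tetris             ┗━━━━━━━━━━━━━━━━━━
      ┠───────────────────────────────────┨   
      ┃          │Next:                   ┃   
      ┃          │████                    ┃   
      ┃          │                        ┃   
      ┃          │                        ┃   
      ┃          │                        ┃   
      ┃          │                        ┃   
      ┃          │Score:                  ┃   
      ┃          │0                       ┃   
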